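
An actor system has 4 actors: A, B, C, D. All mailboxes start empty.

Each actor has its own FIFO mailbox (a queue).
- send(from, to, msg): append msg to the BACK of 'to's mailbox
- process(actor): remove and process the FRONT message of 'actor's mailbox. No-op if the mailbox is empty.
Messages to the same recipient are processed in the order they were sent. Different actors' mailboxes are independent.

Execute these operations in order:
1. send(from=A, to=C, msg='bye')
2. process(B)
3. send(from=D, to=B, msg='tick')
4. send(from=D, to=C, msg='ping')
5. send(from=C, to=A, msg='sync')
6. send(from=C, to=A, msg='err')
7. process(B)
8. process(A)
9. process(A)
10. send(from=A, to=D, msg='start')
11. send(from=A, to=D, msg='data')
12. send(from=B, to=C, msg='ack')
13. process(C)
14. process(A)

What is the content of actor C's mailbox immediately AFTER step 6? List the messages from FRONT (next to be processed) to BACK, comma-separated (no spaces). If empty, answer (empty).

After 1 (send(from=A, to=C, msg='bye')): A:[] B:[] C:[bye] D:[]
After 2 (process(B)): A:[] B:[] C:[bye] D:[]
After 3 (send(from=D, to=B, msg='tick')): A:[] B:[tick] C:[bye] D:[]
After 4 (send(from=D, to=C, msg='ping')): A:[] B:[tick] C:[bye,ping] D:[]
After 5 (send(from=C, to=A, msg='sync')): A:[sync] B:[tick] C:[bye,ping] D:[]
After 6 (send(from=C, to=A, msg='err')): A:[sync,err] B:[tick] C:[bye,ping] D:[]

bye,ping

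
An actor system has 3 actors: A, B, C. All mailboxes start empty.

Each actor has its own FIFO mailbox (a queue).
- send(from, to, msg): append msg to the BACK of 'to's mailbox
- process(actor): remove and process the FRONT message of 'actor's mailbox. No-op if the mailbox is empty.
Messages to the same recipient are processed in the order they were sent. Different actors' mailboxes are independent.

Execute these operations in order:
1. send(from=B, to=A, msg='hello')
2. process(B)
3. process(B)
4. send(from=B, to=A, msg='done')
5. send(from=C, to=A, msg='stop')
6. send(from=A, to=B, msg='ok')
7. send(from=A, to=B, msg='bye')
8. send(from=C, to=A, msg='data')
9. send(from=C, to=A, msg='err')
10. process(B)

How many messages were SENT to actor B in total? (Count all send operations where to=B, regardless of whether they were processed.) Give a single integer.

Answer: 2

Derivation:
After 1 (send(from=B, to=A, msg='hello')): A:[hello] B:[] C:[]
After 2 (process(B)): A:[hello] B:[] C:[]
After 3 (process(B)): A:[hello] B:[] C:[]
After 4 (send(from=B, to=A, msg='done')): A:[hello,done] B:[] C:[]
After 5 (send(from=C, to=A, msg='stop')): A:[hello,done,stop] B:[] C:[]
After 6 (send(from=A, to=B, msg='ok')): A:[hello,done,stop] B:[ok] C:[]
After 7 (send(from=A, to=B, msg='bye')): A:[hello,done,stop] B:[ok,bye] C:[]
After 8 (send(from=C, to=A, msg='data')): A:[hello,done,stop,data] B:[ok,bye] C:[]
After 9 (send(from=C, to=A, msg='err')): A:[hello,done,stop,data,err] B:[ok,bye] C:[]
After 10 (process(B)): A:[hello,done,stop,data,err] B:[bye] C:[]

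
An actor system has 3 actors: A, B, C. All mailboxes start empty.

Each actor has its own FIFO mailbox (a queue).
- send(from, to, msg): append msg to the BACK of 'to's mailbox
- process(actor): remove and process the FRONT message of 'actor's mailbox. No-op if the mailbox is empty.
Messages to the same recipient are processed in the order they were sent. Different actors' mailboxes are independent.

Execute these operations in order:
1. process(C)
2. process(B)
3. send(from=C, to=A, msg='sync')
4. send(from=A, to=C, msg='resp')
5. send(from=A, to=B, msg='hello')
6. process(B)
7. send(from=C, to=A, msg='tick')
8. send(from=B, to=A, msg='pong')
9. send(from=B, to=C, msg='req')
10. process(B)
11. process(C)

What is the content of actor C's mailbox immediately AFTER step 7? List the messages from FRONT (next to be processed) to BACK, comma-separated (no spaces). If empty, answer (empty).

After 1 (process(C)): A:[] B:[] C:[]
After 2 (process(B)): A:[] B:[] C:[]
After 3 (send(from=C, to=A, msg='sync')): A:[sync] B:[] C:[]
After 4 (send(from=A, to=C, msg='resp')): A:[sync] B:[] C:[resp]
After 5 (send(from=A, to=B, msg='hello')): A:[sync] B:[hello] C:[resp]
After 6 (process(B)): A:[sync] B:[] C:[resp]
After 7 (send(from=C, to=A, msg='tick')): A:[sync,tick] B:[] C:[resp]

resp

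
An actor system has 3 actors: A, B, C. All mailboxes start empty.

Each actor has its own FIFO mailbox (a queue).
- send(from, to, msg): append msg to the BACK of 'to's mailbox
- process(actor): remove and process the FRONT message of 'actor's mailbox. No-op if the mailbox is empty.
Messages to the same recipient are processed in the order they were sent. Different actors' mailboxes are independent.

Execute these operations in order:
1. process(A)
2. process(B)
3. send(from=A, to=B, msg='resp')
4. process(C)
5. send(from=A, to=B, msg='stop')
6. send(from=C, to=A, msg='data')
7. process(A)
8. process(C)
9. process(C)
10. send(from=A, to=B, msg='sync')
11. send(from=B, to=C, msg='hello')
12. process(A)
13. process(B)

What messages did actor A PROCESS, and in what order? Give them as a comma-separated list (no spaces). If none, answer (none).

After 1 (process(A)): A:[] B:[] C:[]
After 2 (process(B)): A:[] B:[] C:[]
After 3 (send(from=A, to=B, msg='resp')): A:[] B:[resp] C:[]
After 4 (process(C)): A:[] B:[resp] C:[]
After 5 (send(from=A, to=B, msg='stop')): A:[] B:[resp,stop] C:[]
After 6 (send(from=C, to=A, msg='data')): A:[data] B:[resp,stop] C:[]
After 7 (process(A)): A:[] B:[resp,stop] C:[]
After 8 (process(C)): A:[] B:[resp,stop] C:[]
After 9 (process(C)): A:[] B:[resp,stop] C:[]
After 10 (send(from=A, to=B, msg='sync')): A:[] B:[resp,stop,sync] C:[]
After 11 (send(from=B, to=C, msg='hello')): A:[] B:[resp,stop,sync] C:[hello]
After 12 (process(A)): A:[] B:[resp,stop,sync] C:[hello]
After 13 (process(B)): A:[] B:[stop,sync] C:[hello]

Answer: data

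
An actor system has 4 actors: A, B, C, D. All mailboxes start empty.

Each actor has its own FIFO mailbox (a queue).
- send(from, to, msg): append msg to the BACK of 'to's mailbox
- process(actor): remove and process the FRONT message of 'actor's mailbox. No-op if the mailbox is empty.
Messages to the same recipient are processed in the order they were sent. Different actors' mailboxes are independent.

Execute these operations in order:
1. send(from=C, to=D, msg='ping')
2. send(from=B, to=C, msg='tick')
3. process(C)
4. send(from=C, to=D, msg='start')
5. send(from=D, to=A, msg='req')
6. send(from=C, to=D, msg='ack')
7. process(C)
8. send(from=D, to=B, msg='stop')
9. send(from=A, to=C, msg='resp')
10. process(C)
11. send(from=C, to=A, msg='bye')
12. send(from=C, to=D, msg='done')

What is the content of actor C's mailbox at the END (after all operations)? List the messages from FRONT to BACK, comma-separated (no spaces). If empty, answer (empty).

Answer: (empty)

Derivation:
After 1 (send(from=C, to=D, msg='ping')): A:[] B:[] C:[] D:[ping]
After 2 (send(from=B, to=C, msg='tick')): A:[] B:[] C:[tick] D:[ping]
After 3 (process(C)): A:[] B:[] C:[] D:[ping]
After 4 (send(from=C, to=D, msg='start')): A:[] B:[] C:[] D:[ping,start]
After 5 (send(from=D, to=A, msg='req')): A:[req] B:[] C:[] D:[ping,start]
After 6 (send(from=C, to=D, msg='ack')): A:[req] B:[] C:[] D:[ping,start,ack]
After 7 (process(C)): A:[req] B:[] C:[] D:[ping,start,ack]
After 8 (send(from=D, to=B, msg='stop')): A:[req] B:[stop] C:[] D:[ping,start,ack]
After 9 (send(from=A, to=C, msg='resp')): A:[req] B:[stop] C:[resp] D:[ping,start,ack]
After 10 (process(C)): A:[req] B:[stop] C:[] D:[ping,start,ack]
After 11 (send(from=C, to=A, msg='bye')): A:[req,bye] B:[stop] C:[] D:[ping,start,ack]
After 12 (send(from=C, to=D, msg='done')): A:[req,bye] B:[stop] C:[] D:[ping,start,ack,done]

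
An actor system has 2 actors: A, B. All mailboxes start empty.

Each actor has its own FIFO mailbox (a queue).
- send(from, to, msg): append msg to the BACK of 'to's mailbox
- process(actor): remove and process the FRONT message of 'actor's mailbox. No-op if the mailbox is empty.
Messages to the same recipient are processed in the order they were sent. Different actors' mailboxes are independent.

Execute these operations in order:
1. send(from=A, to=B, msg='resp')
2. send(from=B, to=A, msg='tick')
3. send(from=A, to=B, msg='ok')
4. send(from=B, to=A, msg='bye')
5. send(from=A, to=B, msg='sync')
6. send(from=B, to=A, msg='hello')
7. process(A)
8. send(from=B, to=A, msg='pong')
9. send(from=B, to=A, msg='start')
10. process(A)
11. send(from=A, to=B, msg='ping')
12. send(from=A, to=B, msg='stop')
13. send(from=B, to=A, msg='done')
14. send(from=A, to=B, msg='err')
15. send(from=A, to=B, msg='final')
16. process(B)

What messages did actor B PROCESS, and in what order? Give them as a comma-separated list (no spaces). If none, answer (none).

After 1 (send(from=A, to=B, msg='resp')): A:[] B:[resp]
After 2 (send(from=B, to=A, msg='tick')): A:[tick] B:[resp]
After 3 (send(from=A, to=B, msg='ok')): A:[tick] B:[resp,ok]
After 4 (send(from=B, to=A, msg='bye')): A:[tick,bye] B:[resp,ok]
After 5 (send(from=A, to=B, msg='sync')): A:[tick,bye] B:[resp,ok,sync]
After 6 (send(from=B, to=A, msg='hello')): A:[tick,bye,hello] B:[resp,ok,sync]
After 7 (process(A)): A:[bye,hello] B:[resp,ok,sync]
After 8 (send(from=B, to=A, msg='pong')): A:[bye,hello,pong] B:[resp,ok,sync]
After 9 (send(from=B, to=A, msg='start')): A:[bye,hello,pong,start] B:[resp,ok,sync]
After 10 (process(A)): A:[hello,pong,start] B:[resp,ok,sync]
After 11 (send(from=A, to=B, msg='ping')): A:[hello,pong,start] B:[resp,ok,sync,ping]
After 12 (send(from=A, to=B, msg='stop')): A:[hello,pong,start] B:[resp,ok,sync,ping,stop]
After 13 (send(from=B, to=A, msg='done')): A:[hello,pong,start,done] B:[resp,ok,sync,ping,stop]
After 14 (send(from=A, to=B, msg='err')): A:[hello,pong,start,done] B:[resp,ok,sync,ping,stop,err]
After 15 (send(from=A, to=B, msg='final')): A:[hello,pong,start,done] B:[resp,ok,sync,ping,stop,err,final]
After 16 (process(B)): A:[hello,pong,start,done] B:[ok,sync,ping,stop,err,final]

Answer: resp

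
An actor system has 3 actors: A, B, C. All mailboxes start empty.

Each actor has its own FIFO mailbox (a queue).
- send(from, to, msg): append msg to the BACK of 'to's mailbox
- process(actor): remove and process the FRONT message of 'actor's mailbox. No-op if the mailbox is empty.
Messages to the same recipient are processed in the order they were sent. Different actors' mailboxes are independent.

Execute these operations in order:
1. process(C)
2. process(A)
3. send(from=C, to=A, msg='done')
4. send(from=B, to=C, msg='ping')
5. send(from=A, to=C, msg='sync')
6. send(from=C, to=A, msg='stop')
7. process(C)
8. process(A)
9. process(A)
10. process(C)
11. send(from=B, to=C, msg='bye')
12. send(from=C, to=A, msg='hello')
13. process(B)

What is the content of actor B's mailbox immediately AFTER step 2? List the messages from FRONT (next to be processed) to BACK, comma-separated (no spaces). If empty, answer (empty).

After 1 (process(C)): A:[] B:[] C:[]
After 2 (process(A)): A:[] B:[] C:[]

(empty)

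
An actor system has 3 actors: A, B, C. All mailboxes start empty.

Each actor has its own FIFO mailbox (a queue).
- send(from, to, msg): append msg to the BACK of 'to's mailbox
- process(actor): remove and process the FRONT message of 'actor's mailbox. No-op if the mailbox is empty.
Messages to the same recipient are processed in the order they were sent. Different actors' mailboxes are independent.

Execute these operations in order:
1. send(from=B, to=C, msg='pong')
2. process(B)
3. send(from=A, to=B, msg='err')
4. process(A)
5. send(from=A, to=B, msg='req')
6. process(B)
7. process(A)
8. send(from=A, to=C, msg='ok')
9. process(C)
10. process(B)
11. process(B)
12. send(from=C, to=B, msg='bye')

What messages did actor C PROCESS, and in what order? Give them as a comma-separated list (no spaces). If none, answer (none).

After 1 (send(from=B, to=C, msg='pong')): A:[] B:[] C:[pong]
After 2 (process(B)): A:[] B:[] C:[pong]
After 3 (send(from=A, to=B, msg='err')): A:[] B:[err] C:[pong]
After 4 (process(A)): A:[] B:[err] C:[pong]
After 5 (send(from=A, to=B, msg='req')): A:[] B:[err,req] C:[pong]
After 6 (process(B)): A:[] B:[req] C:[pong]
After 7 (process(A)): A:[] B:[req] C:[pong]
After 8 (send(from=A, to=C, msg='ok')): A:[] B:[req] C:[pong,ok]
After 9 (process(C)): A:[] B:[req] C:[ok]
After 10 (process(B)): A:[] B:[] C:[ok]
After 11 (process(B)): A:[] B:[] C:[ok]
After 12 (send(from=C, to=B, msg='bye')): A:[] B:[bye] C:[ok]

Answer: pong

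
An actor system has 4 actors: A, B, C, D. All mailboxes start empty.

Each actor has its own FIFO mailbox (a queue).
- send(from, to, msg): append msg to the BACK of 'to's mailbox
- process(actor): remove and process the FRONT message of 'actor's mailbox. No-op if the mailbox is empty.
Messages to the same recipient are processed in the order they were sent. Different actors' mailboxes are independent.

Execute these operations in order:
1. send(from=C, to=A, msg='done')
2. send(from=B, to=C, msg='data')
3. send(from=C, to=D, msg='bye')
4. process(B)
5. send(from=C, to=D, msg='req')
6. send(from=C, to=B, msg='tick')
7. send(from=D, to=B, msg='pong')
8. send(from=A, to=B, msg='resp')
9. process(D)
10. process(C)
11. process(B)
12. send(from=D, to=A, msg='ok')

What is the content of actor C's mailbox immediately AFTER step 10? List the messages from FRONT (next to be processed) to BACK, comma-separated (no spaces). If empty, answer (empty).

After 1 (send(from=C, to=A, msg='done')): A:[done] B:[] C:[] D:[]
After 2 (send(from=B, to=C, msg='data')): A:[done] B:[] C:[data] D:[]
After 3 (send(from=C, to=D, msg='bye')): A:[done] B:[] C:[data] D:[bye]
After 4 (process(B)): A:[done] B:[] C:[data] D:[bye]
After 5 (send(from=C, to=D, msg='req')): A:[done] B:[] C:[data] D:[bye,req]
After 6 (send(from=C, to=B, msg='tick')): A:[done] B:[tick] C:[data] D:[bye,req]
After 7 (send(from=D, to=B, msg='pong')): A:[done] B:[tick,pong] C:[data] D:[bye,req]
After 8 (send(from=A, to=B, msg='resp')): A:[done] B:[tick,pong,resp] C:[data] D:[bye,req]
After 9 (process(D)): A:[done] B:[tick,pong,resp] C:[data] D:[req]
After 10 (process(C)): A:[done] B:[tick,pong,resp] C:[] D:[req]

(empty)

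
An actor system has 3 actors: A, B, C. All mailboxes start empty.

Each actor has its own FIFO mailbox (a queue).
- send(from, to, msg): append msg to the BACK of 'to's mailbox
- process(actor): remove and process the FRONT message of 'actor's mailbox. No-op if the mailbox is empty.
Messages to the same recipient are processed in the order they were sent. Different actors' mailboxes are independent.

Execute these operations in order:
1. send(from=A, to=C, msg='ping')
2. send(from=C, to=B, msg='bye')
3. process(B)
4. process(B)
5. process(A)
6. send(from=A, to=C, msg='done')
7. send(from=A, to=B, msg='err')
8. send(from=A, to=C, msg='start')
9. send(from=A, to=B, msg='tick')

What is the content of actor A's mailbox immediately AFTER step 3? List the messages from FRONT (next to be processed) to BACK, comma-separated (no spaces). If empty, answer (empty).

After 1 (send(from=A, to=C, msg='ping')): A:[] B:[] C:[ping]
After 2 (send(from=C, to=B, msg='bye')): A:[] B:[bye] C:[ping]
After 3 (process(B)): A:[] B:[] C:[ping]

(empty)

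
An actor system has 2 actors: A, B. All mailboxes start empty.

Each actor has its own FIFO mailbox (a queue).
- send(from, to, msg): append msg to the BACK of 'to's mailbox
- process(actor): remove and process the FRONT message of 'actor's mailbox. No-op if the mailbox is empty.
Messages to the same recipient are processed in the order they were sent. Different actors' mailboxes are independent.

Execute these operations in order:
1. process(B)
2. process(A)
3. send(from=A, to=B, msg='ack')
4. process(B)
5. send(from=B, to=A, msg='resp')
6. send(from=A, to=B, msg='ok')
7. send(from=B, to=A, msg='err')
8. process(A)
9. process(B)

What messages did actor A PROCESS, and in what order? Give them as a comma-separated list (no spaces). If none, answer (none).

After 1 (process(B)): A:[] B:[]
After 2 (process(A)): A:[] B:[]
After 3 (send(from=A, to=B, msg='ack')): A:[] B:[ack]
After 4 (process(B)): A:[] B:[]
After 5 (send(from=B, to=A, msg='resp')): A:[resp] B:[]
After 6 (send(from=A, to=B, msg='ok')): A:[resp] B:[ok]
After 7 (send(from=B, to=A, msg='err')): A:[resp,err] B:[ok]
After 8 (process(A)): A:[err] B:[ok]
After 9 (process(B)): A:[err] B:[]

Answer: resp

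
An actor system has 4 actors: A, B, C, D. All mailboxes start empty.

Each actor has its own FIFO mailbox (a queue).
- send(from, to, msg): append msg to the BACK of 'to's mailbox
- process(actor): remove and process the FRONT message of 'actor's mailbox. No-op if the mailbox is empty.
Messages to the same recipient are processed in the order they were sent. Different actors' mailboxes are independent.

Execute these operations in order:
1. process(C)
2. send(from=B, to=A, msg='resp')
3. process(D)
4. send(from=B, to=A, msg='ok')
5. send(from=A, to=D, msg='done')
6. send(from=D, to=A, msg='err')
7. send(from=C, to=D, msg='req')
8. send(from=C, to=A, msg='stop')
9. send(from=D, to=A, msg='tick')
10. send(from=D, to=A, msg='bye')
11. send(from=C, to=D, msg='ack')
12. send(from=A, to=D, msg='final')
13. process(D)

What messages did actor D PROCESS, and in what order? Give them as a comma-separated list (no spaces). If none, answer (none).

After 1 (process(C)): A:[] B:[] C:[] D:[]
After 2 (send(from=B, to=A, msg='resp')): A:[resp] B:[] C:[] D:[]
After 3 (process(D)): A:[resp] B:[] C:[] D:[]
After 4 (send(from=B, to=A, msg='ok')): A:[resp,ok] B:[] C:[] D:[]
After 5 (send(from=A, to=D, msg='done')): A:[resp,ok] B:[] C:[] D:[done]
After 6 (send(from=D, to=A, msg='err')): A:[resp,ok,err] B:[] C:[] D:[done]
After 7 (send(from=C, to=D, msg='req')): A:[resp,ok,err] B:[] C:[] D:[done,req]
After 8 (send(from=C, to=A, msg='stop')): A:[resp,ok,err,stop] B:[] C:[] D:[done,req]
After 9 (send(from=D, to=A, msg='tick')): A:[resp,ok,err,stop,tick] B:[] C:[] D:[done,req]
After 10 (send(from=D, to=A, msg='bye')): A:[resp,ok,err,stop,tick,bye] B:[] C:[] D:[done,req]
After 11 (send(from=C, to=D, msg='ack')): A:[resp,ok,err,stop,tick,bye] B:[] C:[] D:[done,req,ack]
After 12 (send(from=A, to=D, msg='final')): A:[resp,ok,err,stop,tick,bye] B:[] C:[] D:[done,req,ack,final]
After 13 (process(D)): A:[resp,ok,err,stop,tick,bye] B:[] C:[] D:[req,ack,final]

Answer: done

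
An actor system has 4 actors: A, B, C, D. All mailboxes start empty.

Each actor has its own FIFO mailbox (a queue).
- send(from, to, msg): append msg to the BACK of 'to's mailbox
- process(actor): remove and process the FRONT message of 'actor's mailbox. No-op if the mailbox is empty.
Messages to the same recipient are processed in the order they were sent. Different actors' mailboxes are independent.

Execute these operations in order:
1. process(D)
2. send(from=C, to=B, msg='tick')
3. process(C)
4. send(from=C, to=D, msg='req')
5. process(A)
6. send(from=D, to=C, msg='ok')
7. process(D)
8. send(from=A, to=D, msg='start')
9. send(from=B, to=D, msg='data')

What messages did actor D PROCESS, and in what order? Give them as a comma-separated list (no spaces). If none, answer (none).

Answer: req

Derivation:
After 1 (process(D)): A:[] B:[] C:[] D:[]
After 2 (send(from=C, to=B, msg='tick')): A:[] B:[tick] C:[] D:[]
After 3 (process(C)): A:[] B:[tick] C:[] D:[]
After 4 (send(from=C, to=D, msg='req')): A:[] B:[tick] C:[] D:[req]
After 5 (process(A)): A:[] B:[tick] C:[] D:[req]
After 6 (send(from=D, to=C, msg='ok')): A:[] B:[tick] C:[ok] D:[req]
After 7 (process(D)): A:[] B:[tick] C:[ok] D:[]
After 8 (send(from=A, to=D, msg='start')): A:[] B:[tick] C:[ok] D:[start]
After 9 (send(from=B, to=D, msg='data')): A:[] B:[tick] C:[ok] D:[start,data]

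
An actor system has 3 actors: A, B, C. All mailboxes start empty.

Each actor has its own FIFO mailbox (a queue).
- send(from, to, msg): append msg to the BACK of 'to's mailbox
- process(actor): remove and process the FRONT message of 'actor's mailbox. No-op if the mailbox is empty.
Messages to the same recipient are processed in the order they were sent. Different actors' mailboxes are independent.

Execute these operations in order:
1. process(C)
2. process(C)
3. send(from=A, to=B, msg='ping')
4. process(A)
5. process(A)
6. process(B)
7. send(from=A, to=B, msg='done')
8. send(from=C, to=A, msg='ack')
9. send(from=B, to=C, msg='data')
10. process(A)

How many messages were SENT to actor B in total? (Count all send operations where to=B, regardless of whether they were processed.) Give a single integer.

Answer: 2

Derivation:
After 1 (process(C)): A:[] B:[] C:[]
After 2 (process(C)): A:[] B:[] C:[]
After 3 (send(from=A, to=B, msg='ping')): A:[] B:[ping] C:[]
After 4 (process(A)): A:[] B:[ping] C:[]
After 5 (process(A)): A:[] B:[ping] C:[]
After 6 (process(B)): A:[] B:[] C:[]
After 7 (send(from=A, to=B, msg='done')): A:[] B:[done] C:[]
After 8 (send(from=C, to=A, msg='ack')): A:[ack] B:[done] C:[]
After 9 (send(from=B, to=C, msg='data')): A:[ack] B:[done] C:[data]
After 10 (process(A)): A:[] B:[done] C:[data]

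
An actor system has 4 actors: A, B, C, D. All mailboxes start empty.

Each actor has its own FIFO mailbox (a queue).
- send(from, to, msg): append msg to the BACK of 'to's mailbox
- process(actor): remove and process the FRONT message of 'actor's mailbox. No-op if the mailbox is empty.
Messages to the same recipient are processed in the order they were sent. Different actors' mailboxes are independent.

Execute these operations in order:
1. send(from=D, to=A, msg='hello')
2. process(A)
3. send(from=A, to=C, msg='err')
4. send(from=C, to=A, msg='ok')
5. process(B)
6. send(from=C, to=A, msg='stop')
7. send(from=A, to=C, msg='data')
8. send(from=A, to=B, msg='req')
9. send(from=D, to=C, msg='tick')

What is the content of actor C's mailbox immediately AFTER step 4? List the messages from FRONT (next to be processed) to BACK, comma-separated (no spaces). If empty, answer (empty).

After 1 (send(from=D, to=A, msg='hello')): A:[hello] B:[] C:[] D:[]
After 2 (process(A)): A:[] B:[] C:[] D:[]
After 3 (send(from=A, to=C, msg='err')): A:[] B:[] C:[err] D:[]
After 4 (send(from=C, to=A, msg='ok')): A:[ok] B:[] C:[err] D:[]

err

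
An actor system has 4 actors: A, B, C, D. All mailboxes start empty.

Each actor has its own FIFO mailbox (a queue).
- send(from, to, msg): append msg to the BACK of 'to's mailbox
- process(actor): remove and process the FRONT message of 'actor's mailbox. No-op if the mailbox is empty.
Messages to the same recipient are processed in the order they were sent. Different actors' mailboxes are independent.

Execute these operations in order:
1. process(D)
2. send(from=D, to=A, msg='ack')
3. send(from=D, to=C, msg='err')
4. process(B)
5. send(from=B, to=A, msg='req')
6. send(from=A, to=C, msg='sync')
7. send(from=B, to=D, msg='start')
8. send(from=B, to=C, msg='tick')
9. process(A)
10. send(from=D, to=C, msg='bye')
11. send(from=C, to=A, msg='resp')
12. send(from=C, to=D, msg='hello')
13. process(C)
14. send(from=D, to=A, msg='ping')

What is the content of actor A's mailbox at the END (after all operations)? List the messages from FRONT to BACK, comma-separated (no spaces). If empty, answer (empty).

After 1 (process(D)): A:[] B:[] C:[] D:[]
After 2 (send(from=D, to=A, msg='ack')): A:[ack] B:[] C:[] D:[]
After 3 (send(from=D, to=C, msg='err')): A:[ack] B:[] C:[err] D:[]
After 4 (process(B)): A:[ack] B:[] C:[err] D:[]
After 5 (send(from=B, to=A, msg='req')): A:[ack,req] B:[] C:[err] D:[]
After 6 (send(from=A, to=C, msg='sync')): A:[ack,req] B:[] C:[err,sync] D:[]
After 7 (send(from=B, to=D, msg='start')): A:[ack,req] B:[] C:[err,sync] D:[start]
After 8 (send(from=B, to=C, msg='tick')): A:[ack,req] B:[] C:[err,sync,tick] D:[start]
After 9 (process(A)): A:[req] B:[] C:[err,sync,tick] D:[start]
After 10 (send(from=D, to=C, msg='bye')): A:[req] B:[] C:[err,sync,tick,bye] D:[start]
After 11 (send(from=C, to=A, msg='resp')): A:[req,resp] B:[] C:[err,sync,tick,bye] D:[start]
After 12 (send(from=C, to=D, msg='hello')): A:[req,resp] B:[] C:[err,sync,tick,bye] D:[start,hello]
After 13 (process(C)): A:[req,resp] B:[] C:[sync,tick,bye] D:[start,hello]
After 14 (send(from=D, to=A, msg='ping')): A:[req,resp,ping] B:[] C:[sync,tick,bye] D:[start,hello]

Answer: req,resp,ping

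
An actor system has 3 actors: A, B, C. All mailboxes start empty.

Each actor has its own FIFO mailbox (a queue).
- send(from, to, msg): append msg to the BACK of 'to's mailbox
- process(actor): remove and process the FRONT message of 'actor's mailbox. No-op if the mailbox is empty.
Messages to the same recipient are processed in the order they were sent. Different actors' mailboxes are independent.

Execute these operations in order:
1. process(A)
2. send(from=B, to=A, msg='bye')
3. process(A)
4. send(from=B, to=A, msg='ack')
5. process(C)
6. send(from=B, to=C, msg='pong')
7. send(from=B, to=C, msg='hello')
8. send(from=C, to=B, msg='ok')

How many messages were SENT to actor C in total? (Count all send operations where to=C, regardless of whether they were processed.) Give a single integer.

Answer: 2

Derivation:
After 1 (process(A)): A:[] B:[] C:[]
After 2 (send(from=B, to=A, msg='bye')): A:[bye] B:[] C:[]
After 3 (process(A)): A:[] B:[] C:[]
After 4 (send(from=B, to=A, msg='ack')): A:[ack] B:[] C:[]
After 5 (process(C)): A:[ack] B:[] C:[]
After 6 (send(from=B, to=C, msg='pong')): A:[ack] B:[] C:[pong]
After 7 (send(from=B, to=C, msg='hello')): A:[ack] B:[] C:[pong,hello]
After 8 (send(from=C, to=B, msg='ok')): A:[ack] B:[ok] C:[pong,hello]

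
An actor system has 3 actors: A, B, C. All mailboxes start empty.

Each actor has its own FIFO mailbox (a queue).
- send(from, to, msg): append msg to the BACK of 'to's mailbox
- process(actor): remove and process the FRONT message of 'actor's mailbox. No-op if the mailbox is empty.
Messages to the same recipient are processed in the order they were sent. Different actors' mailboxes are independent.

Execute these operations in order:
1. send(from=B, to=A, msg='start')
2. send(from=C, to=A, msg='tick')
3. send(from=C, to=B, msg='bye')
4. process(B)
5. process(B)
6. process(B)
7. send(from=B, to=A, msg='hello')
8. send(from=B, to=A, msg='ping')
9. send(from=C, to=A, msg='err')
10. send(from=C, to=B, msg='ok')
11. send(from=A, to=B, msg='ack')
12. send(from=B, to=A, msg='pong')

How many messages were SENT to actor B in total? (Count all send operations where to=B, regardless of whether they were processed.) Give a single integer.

Answer: 3

Derivation:
After 1 (send(from=B, to=A, msg='start')): A:[start] B:[] C:[]
After 2 (send(from=C, to=A, msg='tick')): A:[start,tick] B:[] C:[]
After 3 (send(from=C, to=B, msg='bye')): A:[start,tick] B:[bye] C:[]
After 4 (process(B)): A:[start,tick] B:[] C:[]
After 5 (process(B)): A:[start,tick] B:[] C:[]
After 6 (process(B)): A:[start,tick] B:[] C:[]
After 7 (send(from=B, to=A, msg='hello')): A:[start,tick,hello] B:[] C:[]
After 8 (send(from=B, to=A, msg='ping')): A:[start,tick,hello,ping] B:[] C:[]
After 9 (send(from=C, to=A, msg='err')): A:[start,tick,hello,ping,err] B:[] C:[]
After 10 (send(from=C, to=B, msg='ok')): A:[start,tick,hello,ping,err] B:[ok] C:[]
After 11 (send(from=A, to=B, msg='ack')): A:[start,tick,hello,ping,err] B:[ok,ack] C:[]
After 12 (send(from=B, to=A, msg='pong')): A:[start,tick,hello,ping,err,pong] B:[ok,ack] C:[]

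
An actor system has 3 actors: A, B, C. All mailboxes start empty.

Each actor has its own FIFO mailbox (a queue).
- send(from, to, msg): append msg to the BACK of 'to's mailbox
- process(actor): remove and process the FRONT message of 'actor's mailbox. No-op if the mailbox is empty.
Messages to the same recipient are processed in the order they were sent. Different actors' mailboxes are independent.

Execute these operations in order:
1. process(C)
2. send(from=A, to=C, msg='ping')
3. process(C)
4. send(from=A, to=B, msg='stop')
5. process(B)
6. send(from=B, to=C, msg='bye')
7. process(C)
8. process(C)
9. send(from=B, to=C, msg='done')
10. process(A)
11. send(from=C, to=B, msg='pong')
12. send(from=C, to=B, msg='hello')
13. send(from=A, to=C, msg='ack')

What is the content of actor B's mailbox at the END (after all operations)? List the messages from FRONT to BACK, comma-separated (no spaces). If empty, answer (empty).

Answer: pong,hello

Derivation:
After 1 (process(C)): A:[] B:[] C:[]
After 2 (send(from=A, to=C, msg='ping')): A:[] B:[] C:[ping]
After 3 (process(C)): A:[] B:[] C:[]
After 4 (send(from=A, to=B, msg='stop')): A:[] B:[stop] C:[]
After 5 (process(B)): A:[] B:[] C:[]
After 6 (send(from=B, to=C, msg='bye')): A:[] B:[] C:[bye]
After 7 (process(C)): A:[] B:[] C:[]
After 8 (process(C)): A:[] B:[] C:[]
After 9 (send(from=B, to=C, msg='done')): A:[] B:[] C:[done]
After 10 (process(A)): A:[] B:[] C:[done]
After 11 (send(from=C, to=B, msg='pong')): A:[] B:[pong] C:[done]
After 12 (send(from=C, to=B, msg='hello')): A:[] B:[pong,hello] C:[done]
After 13 (send(from=A, to=C, msg='ack')): A:[] B:[pong,hello] C:[done,ack]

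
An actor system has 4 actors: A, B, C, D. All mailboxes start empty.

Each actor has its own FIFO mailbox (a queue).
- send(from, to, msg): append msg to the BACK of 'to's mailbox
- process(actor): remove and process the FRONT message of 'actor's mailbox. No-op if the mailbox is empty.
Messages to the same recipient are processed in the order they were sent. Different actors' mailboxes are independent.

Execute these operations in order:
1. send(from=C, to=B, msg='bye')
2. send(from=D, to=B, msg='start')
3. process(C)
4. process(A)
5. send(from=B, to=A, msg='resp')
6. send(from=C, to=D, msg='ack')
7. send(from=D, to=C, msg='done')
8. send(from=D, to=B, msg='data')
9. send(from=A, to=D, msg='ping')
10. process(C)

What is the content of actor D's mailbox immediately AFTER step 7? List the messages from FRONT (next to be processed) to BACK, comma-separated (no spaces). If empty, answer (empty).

After 1 (send(from=C, to=B, msg='bye')): A:[] B:[bye] C:[] D:[]
After 2 (send(from=D, to=B, msg='start')): A:[] B:[bye,start] C:[] D:[]
After 3 (process(C)): A:[] B:[bye,start] C:[] D:[]
After 4 (process(A)): A:[] B:[bye,start] C:[] D:[]
After 5 (send(from=B, to=A, msg='resp')): A:[resp] B:[bye,start] C:[] D:[]
After 6 (send(from=C, to=D, msg='ack')): A:[resp] B:[bye,start] C:[] D:[ack]
After 7 (send(from=D, to=C, msg='done')): A:[resp] B:[bye,start] C:[done] D:[ack]

ack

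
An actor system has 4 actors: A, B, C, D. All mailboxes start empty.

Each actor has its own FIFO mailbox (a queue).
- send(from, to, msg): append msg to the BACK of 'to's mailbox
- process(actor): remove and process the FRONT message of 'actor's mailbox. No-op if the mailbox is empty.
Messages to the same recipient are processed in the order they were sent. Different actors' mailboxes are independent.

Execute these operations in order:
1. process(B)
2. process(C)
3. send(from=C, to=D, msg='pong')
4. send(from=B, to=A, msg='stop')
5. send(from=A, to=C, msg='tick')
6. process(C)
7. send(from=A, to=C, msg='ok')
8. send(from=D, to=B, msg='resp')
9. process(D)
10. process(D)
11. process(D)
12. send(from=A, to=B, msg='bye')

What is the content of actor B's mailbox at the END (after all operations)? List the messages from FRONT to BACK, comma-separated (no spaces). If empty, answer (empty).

After 1 (process(B)): A:[] B:[] C:[] D:[]
After 2 (process(C)): A:[] B:[] C:[] D:[]
After 3 (send(from=C, to=D, msg='pong')): A:[] B:[] C:[] D:[pong]
After 4 (send(from=B, to=A, msg='stop')): A:[stop] B:[] C:[] D:[pong]
After 5 (send(from=A, to=C, msg='tick')): A:[stop] B:[] C:[tick] D:[pong]
After 6 (process(C)): A:[stop] B:[] C:[] D:[pong]
After 7 (send(from=A, to=C, msg='ok')): A:[stop] B:[] C:[ok] D:[pong]
After 8 (send(from=D, to=B, msg='resp')): A:[stop] B:[resp] C:[ok] D:[pong]
After 9 (process(D)): A:[stop] B:[resp] C:[ok] D:[]
After 10 (process(D)): A:[stop] B:[resp] C:[ok] D:[]
After 11 (process(D)): A:[stop] B:[resp] C:[ok] D:[]
After 12 (send(from=A, to=B, msg='bye')): A:[stop] B:[resp,bye] C:[ok] D:[]

Answer: resp,bye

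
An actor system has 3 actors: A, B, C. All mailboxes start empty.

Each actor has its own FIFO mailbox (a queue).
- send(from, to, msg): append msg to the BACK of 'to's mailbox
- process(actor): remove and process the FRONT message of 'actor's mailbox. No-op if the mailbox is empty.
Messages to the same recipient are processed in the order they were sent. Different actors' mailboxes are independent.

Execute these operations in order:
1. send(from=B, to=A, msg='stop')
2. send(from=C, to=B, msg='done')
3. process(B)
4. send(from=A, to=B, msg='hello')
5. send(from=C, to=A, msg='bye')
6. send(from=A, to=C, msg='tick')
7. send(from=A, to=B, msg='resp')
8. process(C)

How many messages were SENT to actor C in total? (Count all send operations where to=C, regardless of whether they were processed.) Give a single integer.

Answer: 1

Derivation:
After 1 (send(from=B, to=A, msg='stop')): A:[stop] B:[] C:[]
After 2 (send(from=C, to=B, msg='done')): A:[stop] B:[done] C:[]
After 3 (process(B)): A:[stop] B:[] C:[]
After 4 (send(from=A, to=B, msg='hello')): A:[stop] B:[hello] C:[]
After 5 (send(from=C, to=A, msg='bye')): A:[stop,bye] B:[hello] C:[]
After 6 (send(from=A, to=C, msg='tick')): A:[stop,bye] B:[hello] C:[tick]
After 7 (send(from=A, to=B, msg='resp')): A:[stop,bye] B:[hello,resp] C:[tick]
After 8 (process(C)): A:[stop,bye] B:[hello,resp] C:[]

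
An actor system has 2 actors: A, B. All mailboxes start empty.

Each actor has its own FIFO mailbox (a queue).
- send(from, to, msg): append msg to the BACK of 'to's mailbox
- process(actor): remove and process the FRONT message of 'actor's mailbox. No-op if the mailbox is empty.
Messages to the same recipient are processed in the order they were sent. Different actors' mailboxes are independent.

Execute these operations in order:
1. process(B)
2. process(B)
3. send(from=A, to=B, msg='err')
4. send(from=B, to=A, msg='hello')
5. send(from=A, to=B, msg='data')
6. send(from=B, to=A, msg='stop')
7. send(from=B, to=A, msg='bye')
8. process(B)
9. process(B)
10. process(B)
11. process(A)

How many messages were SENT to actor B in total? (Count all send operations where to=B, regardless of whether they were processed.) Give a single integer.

After 1 (process(B)): A:[] B:[]
After 2 (process(B)): A:[] B:[]
After 3 (send(from=A, to=B, msg='err')): A:[] B:[err]
After 4 (send(from=B, to=A, msg='hello')): A:[hello] B:[err]
After 5 (send(from=A, to=B, msg='data')): A:[hello] B:[err,data]
After 6 (send(from=B, to=A, msg='stop')): A:[hello,stop] B:[err,data]
After 7 (send(from=B, to=A, msg='bye')): A:[hello,stop,bye] B:[err,data]
After 8 (process(B)): A:[hello,stop,bye] B:[data]
After 9 (process(B)): A:[hello,stop,bye] B:[]
After 10 (process(B)): A:[hello,stop,bye] B:[]
After 11 (process(A)): A:[stop,bye] B:[]

Answer: 2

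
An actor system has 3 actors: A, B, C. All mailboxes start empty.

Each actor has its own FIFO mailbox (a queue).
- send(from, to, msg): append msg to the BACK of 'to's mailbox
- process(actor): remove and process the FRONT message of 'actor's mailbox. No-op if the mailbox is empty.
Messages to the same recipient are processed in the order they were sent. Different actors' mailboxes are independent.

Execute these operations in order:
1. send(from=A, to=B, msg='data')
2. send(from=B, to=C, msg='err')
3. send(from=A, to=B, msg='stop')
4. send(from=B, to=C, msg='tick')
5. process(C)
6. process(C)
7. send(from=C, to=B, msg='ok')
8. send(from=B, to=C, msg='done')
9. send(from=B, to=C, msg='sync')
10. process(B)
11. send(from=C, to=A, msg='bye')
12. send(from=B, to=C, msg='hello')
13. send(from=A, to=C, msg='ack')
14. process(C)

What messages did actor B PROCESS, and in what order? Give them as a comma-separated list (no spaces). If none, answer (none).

Answer: data

Derivation:
After 1 (send(from=A, to=B, msg='data')): A:[] B:[data] C:[]
After 2 (send(from=B, to=C, msg='err')): A:[] B:[data] C:[err]
After 3 (send(from=A, to=B, msg='stop')): A:[] B:[data,stop] C:[err]
After 4 (send(from=B, to=C, msg='tick')): A:[] B:[data,stop] C:[err,tick]
After 5 (process(C)): A:[] B:[data,stop] C:[tick]
After 6 (process(C)): A:[] B:[data,stop] C:[]
After 7 (send(from=C, to=B, msg='ok')): A:[] B:[data,stop,ok] C:[]
After 8 (send(from=B, to=C, msg='done')): A:[] B:[data,stop,ok] C:[done]
After 9 (send(from=B, to=C, msg='sync')): A:[] B:[data,stop,ok] C:[done,sync]
After 10 (process(B)): A:[] B:[stop,ok] C:[done,sync]
After 11 (send(from=C, to=A, msg='bye')): A:[bye] B:[stop,ok] C:[done,sync]
After 12 (send(from=B, to=C, msg='hello')): A:[bye] B:[stop,ok] C:[done,sync,hello]
After 13 (send(from=A, to=C, msg='ack')): A:[bye] B:[stop,ok] C:[done,sync,hello,ack]
After 14 (process(C)): A:[bye] B:[stop,ok] C:[sync,hello,ack]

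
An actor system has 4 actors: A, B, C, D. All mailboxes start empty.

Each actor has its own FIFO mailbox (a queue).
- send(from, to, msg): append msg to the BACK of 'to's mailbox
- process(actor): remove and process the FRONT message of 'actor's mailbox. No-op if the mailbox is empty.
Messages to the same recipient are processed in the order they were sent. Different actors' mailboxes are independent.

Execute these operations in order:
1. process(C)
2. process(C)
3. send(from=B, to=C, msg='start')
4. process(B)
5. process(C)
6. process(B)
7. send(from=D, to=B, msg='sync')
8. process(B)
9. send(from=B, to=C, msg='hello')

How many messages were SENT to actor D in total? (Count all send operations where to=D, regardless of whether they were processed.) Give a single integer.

After 1 (process(C)): A:[] B:[] C:[] D:[]
After 2 (process(C)): A:[] B:[] C:[] D:[]
After 3 (send(from=B, to=C, msg='start')): A:[] B:[] C:[start] D:[]
After 4 (process(B)): A:[] B:[] C:[start] D:[]
After 5 (process(C)): A:[] B:[] C:[] D:[]
After 6 (process(B)): A:[] B:[] C:[] D:[]
After 7 (send(from=D, to=B, msg='sync')): A:[] B:[sync] C:[] D:[]
After 8 (process(B)): A:[] B:[] C:[] D:[]
After 9 (send(from=B, to=C, msg='hello')): A:[] B:[] C:[hello] D:[]

Answer: 0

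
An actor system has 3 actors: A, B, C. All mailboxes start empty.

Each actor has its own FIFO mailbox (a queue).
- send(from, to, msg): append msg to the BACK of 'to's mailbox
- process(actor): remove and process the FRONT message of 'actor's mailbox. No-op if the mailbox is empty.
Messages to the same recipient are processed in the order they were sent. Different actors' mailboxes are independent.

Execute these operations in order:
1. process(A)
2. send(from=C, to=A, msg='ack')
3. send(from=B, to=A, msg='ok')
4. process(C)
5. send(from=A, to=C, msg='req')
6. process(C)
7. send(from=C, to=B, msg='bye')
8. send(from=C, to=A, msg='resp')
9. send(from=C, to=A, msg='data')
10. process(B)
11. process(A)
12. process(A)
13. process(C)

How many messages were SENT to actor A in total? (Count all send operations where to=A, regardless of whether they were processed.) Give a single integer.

Answer: 4

Derivation:
After 1 (process(A)): A:[] B:[] C:[]
After 2 (send(from=C, to=A, msg='ack')): A:[ack] B:[] C:[]
After 3 (send(from=B, to=A, msg='ok')): A:[ack,ok] B:[] C:[]
After 4 (process(C)): A:[ack,ok] B:[] C:[]
After 5 (send(from=A, to=C, msg='req')): A:[ack,ok] B:[] C:[req]
After 6 (process(C)): A:[ack,ok] B:[] C:[]
After 7 (send(from=C, to=B, msg='bye')): A:[ack,ok] B:[bye] C:[]
After 8 (send(from=C, to=A, msg='resp')): A:[ack,ok,resp] B:[bye] C:[]
After 9 (send(from=C, to=A, msg='data')): A:[ack,ok,resp,data] B:[bye] C:[]
After 10 (process(B)): A:[ack,ok,resp,data] B:[] C:[]
After 11 (process(A)): A:[ok,resp,data] B:[] C:[]
After 12 (process(A)): A:[resp,data] B:[] C:[]
After 13 (process(C)): A:[resp,data] B:[] C:[]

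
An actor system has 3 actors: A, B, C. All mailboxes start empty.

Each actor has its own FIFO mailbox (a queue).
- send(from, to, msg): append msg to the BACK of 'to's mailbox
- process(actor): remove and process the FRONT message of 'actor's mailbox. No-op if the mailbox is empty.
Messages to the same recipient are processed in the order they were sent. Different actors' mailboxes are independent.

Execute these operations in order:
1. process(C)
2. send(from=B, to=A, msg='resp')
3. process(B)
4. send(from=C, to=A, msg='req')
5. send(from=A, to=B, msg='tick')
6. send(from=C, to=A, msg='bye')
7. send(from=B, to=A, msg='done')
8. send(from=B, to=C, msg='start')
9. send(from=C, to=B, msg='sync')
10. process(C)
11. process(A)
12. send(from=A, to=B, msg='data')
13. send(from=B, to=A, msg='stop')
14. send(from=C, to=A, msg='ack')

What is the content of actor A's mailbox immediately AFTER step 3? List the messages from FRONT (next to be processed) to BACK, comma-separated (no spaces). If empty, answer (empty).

After 1 (process(C)): A:[] B:[] C:[]
After 2 (send(from=B, to=A, msg='resp')): A:[resp] B:[] C:[]
After 3 (process(B)): A:[resp] B:[] C:[]

resp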